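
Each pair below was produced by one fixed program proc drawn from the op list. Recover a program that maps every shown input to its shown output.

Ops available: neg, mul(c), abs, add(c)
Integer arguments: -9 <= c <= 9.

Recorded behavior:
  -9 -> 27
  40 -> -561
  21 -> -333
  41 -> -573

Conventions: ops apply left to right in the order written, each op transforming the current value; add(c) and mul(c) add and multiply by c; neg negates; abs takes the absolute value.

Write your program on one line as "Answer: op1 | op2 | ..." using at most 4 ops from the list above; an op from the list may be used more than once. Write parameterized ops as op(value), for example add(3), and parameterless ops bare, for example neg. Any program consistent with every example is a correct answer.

add(6) | mul(-4) | mul(3) | add(-9)

Check, running the answer program on each example:
  -9 -> -3 -> 12 -> 36 -> 27
  40 -> 46 -> -184 -> -552 -> -561
  21 -> 27 -> -108 -> -324 -> -333
  41 -> 47 -> -188 -> -564 -> -573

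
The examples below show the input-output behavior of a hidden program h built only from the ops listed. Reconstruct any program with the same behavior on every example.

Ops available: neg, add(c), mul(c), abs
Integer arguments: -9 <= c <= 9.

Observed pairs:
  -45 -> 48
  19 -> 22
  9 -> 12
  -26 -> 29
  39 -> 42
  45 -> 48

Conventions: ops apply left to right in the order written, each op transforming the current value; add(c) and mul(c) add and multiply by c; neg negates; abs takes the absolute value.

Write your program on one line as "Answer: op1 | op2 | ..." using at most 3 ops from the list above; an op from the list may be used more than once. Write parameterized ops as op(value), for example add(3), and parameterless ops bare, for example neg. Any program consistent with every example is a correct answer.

abs | add(3)

Check, running the answer program on each example:
  -45 -> 45 -> 48
  19 -> 19 -> 22
  9 -> 9 -> 12
  -26 -> 26 -> 29
  39 -> 39 -> 42
  45 -> 45 -> 48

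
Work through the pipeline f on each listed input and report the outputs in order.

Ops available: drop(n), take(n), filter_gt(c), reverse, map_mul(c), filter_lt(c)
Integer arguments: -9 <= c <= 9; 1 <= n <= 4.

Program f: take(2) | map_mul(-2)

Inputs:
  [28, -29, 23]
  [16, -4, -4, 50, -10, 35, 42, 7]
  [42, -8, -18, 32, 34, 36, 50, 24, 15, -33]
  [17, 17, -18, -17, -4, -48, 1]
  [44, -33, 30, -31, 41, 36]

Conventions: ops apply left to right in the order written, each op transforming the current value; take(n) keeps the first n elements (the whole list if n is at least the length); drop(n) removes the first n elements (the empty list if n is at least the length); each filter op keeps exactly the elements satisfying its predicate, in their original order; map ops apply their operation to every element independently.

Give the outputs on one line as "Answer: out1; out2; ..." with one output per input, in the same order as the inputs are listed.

[-56, 58]; [-32, 8]; [-84, 16]; [-34, -34]; [-88, 66]

Execution, op by op:
  [28, -29, 23] -> [28, -29] -> [-56, 58]
  [16, -4, -4, 50, -10, 35, 42, 7] -> [16, -4] -> [-32, 8]
  [42, -8, -18, 32, 34, 36, 50, 24, 15, -33] -> [42, -8] -> [-84, 16]
  [17, 17, -18, -17, -4, -48, 1] -> [17, 17] -> [-34, -34]
  [44, -33, 30, -31, 41, 36] -> [44, -33] -> [-88, 66]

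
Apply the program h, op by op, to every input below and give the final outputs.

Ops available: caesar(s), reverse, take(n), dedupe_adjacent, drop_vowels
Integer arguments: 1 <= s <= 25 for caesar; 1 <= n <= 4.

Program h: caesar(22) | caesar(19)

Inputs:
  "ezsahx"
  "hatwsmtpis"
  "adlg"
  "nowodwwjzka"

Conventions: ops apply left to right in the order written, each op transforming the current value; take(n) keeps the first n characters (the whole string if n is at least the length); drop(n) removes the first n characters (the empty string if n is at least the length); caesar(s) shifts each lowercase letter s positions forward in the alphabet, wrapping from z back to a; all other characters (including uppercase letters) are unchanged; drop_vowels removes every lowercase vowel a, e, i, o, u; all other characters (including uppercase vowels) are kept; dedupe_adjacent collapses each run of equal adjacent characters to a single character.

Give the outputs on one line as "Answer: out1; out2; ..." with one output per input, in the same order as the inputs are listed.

Execution, op by op:
  "ezsahx" -> "avowdt" -> "tohpwm"
  "hatwsmtpis" -> "dwpsoipleo" -> "wpilhbiexh"
  "adlg" -> "wzhc" -> "psav"
  "nowodwwjzka" -> "jkskzssfvgw" -> "cdldsllyozp"

"tohpwm"; "wpilhbiexh"; "psav"; "cdldsllyozp"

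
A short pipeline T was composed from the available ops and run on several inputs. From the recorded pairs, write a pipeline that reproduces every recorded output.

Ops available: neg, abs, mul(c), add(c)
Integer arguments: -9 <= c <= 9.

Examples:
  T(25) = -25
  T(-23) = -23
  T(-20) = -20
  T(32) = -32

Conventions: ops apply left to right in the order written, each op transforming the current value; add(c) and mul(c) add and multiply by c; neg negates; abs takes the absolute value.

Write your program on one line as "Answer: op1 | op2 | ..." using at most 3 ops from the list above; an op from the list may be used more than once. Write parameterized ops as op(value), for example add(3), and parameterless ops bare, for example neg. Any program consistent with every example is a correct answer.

abs | neg

Check, running the answer program on each example:
  25 -> 25 -> -25
  -23 -> 23 -> -23
  -20 -> 20 -> -20
  32 -> 32 -> -32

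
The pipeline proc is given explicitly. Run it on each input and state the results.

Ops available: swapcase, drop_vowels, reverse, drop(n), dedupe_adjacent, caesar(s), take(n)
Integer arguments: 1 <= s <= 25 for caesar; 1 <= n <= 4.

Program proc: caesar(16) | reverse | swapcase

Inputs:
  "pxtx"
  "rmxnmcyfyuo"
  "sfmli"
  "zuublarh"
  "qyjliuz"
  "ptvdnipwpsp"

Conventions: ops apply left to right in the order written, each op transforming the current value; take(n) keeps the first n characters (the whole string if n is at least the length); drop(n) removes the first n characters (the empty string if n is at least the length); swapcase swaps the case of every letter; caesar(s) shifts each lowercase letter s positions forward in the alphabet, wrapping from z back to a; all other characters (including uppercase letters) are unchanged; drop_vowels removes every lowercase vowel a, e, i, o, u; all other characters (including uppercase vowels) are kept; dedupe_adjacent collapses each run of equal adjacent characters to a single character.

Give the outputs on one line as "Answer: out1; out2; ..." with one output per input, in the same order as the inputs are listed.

Execution, op by op:
  "pxtx" -> "fnjn" -> "njnf" -> "NJNF"
  "rmxnmcyfyuo" -> "hcndcsovoke" -> "ekovoscdnch" -> "EKOVOSCDNCH"
  "sfmli" -> "ivcby" -> "ybcvi" -> "YBCVI"
  "zuublarh" -> "pkkrbqhx" -> "xhqbrkkp" -> "XHQBRKKP"
  "qyjliuz" -> "gozbykp" -> "pkybzog" -> "PKYBZOG"
  "ptvdnipwpsp" -> "fjltdyfmfif" -> "fifmfydtljf" -> "FIFMFYDTLJF"

"NJNF"; "EKOVOSCDNCH"; "YBCVI"; "XHQBRKKP"; "PKYBZOG"; "FIFMFYDTLJF"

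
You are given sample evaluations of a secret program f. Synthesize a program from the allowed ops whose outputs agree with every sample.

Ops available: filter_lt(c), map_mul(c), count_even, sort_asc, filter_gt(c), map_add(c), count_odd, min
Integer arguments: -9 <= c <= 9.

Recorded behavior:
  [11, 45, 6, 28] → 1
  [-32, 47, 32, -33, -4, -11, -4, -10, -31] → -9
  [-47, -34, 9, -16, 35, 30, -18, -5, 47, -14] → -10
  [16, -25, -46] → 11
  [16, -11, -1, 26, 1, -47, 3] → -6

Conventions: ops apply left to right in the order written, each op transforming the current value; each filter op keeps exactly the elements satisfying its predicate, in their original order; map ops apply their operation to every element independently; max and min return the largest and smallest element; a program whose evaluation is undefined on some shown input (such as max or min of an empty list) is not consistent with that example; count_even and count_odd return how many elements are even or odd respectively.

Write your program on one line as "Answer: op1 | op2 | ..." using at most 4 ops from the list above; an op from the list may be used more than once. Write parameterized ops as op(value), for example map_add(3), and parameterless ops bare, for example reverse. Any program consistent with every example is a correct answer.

sort_asc | filter_gt(-7) | map_add(-5) | min

Check, running the answer program on each example:
  [11, 45, 6, 28] -> [6, 11, 28, 45] -> [6, 11, 28, 45] -> [1, 6, 23, 40] -> 1
  [-32, 47, 32, -33, -4, -11, -4, -10, -31] -> [-33, -32, -31, -11, -10, -4, -4, 32, 47] -> [-4, -4, 32, 47] -> [-9, -9, 27, 42] -> -9
  [-47, -34, 9, -16, 35, 30, -18, -5, 47, -14] -> [-47, -34, -18, -16, -14, -5, 9, 30, 35, 47] -> [-5, 9, 30, 35, 47] -> [-10, 4, 25, 30, 42] -> -10
  [16, -25, -46] -> [-46, -25, 16] -> [16] -> [11] -> 11
  [16, -11, -1, 26, 1, -47, 3] -> [-47, -11, -1, 1, 3, 16, 26] -> [-1, 1, 3, 16, 26] -> [-6, -4, -2, 11, 21] -> -6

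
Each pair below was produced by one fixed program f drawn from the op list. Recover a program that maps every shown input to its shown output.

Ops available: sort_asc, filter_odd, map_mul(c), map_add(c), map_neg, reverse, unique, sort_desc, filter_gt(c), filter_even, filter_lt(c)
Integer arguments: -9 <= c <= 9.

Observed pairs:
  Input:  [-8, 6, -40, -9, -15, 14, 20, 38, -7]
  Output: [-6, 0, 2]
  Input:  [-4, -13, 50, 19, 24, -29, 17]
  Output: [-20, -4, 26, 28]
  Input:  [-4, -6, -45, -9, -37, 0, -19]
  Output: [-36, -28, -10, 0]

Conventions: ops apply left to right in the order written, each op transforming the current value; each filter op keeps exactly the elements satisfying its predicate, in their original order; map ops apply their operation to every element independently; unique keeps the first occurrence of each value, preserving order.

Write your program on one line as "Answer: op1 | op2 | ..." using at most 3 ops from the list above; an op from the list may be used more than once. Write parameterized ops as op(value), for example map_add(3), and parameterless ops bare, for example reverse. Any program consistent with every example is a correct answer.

filter_odd | sort_asc | map_add(9)

Check, running the answer program on each example:
  [-8, 6, -40, -9, -15, 14, 20, 38, -7] -> [-9, -15, -7] -> [-15, -9, -7] -> [-6, 0, 2]
  [-4, -13, 50, 19, 24, -29, 17] -> [-13, 19, -29, 17] -> [-29, -13, 17, 19] -> [-20, -4, 26, 28]
  [-4, -6, -45, -9, -37, 0, -19] -> [-45, -9, -37, -19] -> [-45, -37, -19, -9] -> [-36, -28, -10, 0]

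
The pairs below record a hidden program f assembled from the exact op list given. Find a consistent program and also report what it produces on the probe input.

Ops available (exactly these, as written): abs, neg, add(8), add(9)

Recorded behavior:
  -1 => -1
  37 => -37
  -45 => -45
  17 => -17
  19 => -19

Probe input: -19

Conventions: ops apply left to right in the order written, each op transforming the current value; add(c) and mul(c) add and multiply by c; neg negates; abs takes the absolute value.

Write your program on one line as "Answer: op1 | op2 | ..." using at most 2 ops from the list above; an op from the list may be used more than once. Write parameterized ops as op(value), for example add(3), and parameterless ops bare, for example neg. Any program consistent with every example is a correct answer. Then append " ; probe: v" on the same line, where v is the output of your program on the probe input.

abs | neg ; probe: -19

Check, running the answer program on each example:
  -1 -> 1 -> -1
  37 -> 37 -> -37
  -45 -> 45 -> -45
  17 -> 17 -> -17
  19 -> 19 -> -19
  probe: -19 -> 19 -> -19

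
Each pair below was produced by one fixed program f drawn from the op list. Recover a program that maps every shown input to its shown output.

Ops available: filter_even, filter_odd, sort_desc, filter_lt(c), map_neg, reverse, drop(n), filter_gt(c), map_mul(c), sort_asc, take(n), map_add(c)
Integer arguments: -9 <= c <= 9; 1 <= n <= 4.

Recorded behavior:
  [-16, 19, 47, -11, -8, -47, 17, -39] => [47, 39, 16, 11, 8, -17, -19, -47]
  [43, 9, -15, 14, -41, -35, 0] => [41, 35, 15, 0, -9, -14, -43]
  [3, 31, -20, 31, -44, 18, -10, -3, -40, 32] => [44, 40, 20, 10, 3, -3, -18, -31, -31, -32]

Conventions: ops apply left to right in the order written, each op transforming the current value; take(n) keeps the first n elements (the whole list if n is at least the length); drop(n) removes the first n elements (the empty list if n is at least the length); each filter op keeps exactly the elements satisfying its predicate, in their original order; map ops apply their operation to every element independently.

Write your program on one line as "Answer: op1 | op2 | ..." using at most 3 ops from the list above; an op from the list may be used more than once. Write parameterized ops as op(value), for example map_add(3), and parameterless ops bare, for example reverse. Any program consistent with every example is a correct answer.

reverse | map_neg | sort_desc

Check, running the answer program on each example:
  [-16, 19, 47, -11, -8, -47, 17, -39] -> [-39, 17, -47, -8, -11, 47, 19, -16] -> [39, -17, 47, 8, 11, -47, -19, 16] -> [47, 39, 16, 11, 8, -17, -19, -47]
  [43, 9, -15, 14, -41, -35, 0] -> [0, -35, -41, 14, -15, 9, 43] -> [0, 35, 41, -14, 15, -9, -43] -> [41, 35, 15, 0, -9, -14, -43]
  [3, 31, -20, 31, -44, 18, -10, -3, -40, 32] -> [32, -40, -3, -10, 18, -44, 31, -20, 31, 3] -> [-32, 40, 3, 10, -18, 44, -31, 20, -31, -3] -> [44, 40, 20, 10, 3, -3, -18, -31, -31, -32]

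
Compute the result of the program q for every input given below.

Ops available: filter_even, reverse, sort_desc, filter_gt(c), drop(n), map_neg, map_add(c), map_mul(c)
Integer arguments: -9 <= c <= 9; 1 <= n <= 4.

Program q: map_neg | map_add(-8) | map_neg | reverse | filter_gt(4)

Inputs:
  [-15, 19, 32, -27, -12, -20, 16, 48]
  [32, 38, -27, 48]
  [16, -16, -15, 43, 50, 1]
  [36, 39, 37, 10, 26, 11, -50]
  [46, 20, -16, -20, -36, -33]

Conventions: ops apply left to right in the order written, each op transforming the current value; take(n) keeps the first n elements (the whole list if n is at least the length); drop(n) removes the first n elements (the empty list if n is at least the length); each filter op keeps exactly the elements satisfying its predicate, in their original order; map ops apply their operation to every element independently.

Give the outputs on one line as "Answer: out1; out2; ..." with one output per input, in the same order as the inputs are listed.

Execution, op by op:
  [-15, 19, 32, -27, -12, -20, 16, 48] -> [15, -19, -32, 27, 12, 20, -16, -48] -> [7, -27, -40, 19, 4, 12, -24, -56] -> [-7, 27, 40, -19, -4, -12, 24, 56] -> [56, 24, -12, -4, -19, 40, 27, -7] -> [56, 24, 40, 27]
  [32, 38, -27, 48] -> [-32, -38, 27, -48] -> [-40, -46, 19, -56] -> [40, 46, -19, 56] -> [56, -19, 46, 40] -> [56, 46, 40]
  [16, -16, -15, 43, 50, 1] -> [-16, 16, 15, -43, -50, -1] -> [-24, 8, 7, -51, -58, -9] -> [24, -8, -7, 51, 58, 9] -> [9, 58, 51, -7, -8, 24] -> [9, 58, 51, 24]
  [36, 39, 37, 10, 26, 11, -50] -> [-36, -39, -37, -10, -26, -11, 50] -> [-44, -47, -45, -18, -34, -19, 42] -> [44, 47, 45, 18, 34, 19, -42] -> [-42, 19, 34, 18, 45, 47, 44] -> [19, 34, 18, 45, 47, 44]
  [46, 20, -16, -20, -36, -33] -> [-46, -20, 16, 20, 36, 33] -> [-54, -28, 8, 12, 28, 25] -> [54, 28, -8, -12, -28, -25] -> [-25, -28, -12, -8, 28, 54] -> [28, 54]

[56, 24, 40, 27]; [56, 46, 40]; [9, 58, 51, 24]; [19, 34, 18, 45, 47, 44]; [28, 54]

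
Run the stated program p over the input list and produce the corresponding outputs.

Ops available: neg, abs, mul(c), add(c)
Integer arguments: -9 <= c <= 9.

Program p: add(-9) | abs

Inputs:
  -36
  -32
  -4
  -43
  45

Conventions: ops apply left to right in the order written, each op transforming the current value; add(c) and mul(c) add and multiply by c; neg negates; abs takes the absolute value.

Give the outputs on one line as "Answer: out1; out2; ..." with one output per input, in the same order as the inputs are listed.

45; 41; 13; 52; 36

Execution, op by op:
  -36 -> -45 -> 45
  -32 -> -41 -> 41
  -4 -> -13 -> 13
  -43 -> -52 -> 52
  45 -> 36 -> 36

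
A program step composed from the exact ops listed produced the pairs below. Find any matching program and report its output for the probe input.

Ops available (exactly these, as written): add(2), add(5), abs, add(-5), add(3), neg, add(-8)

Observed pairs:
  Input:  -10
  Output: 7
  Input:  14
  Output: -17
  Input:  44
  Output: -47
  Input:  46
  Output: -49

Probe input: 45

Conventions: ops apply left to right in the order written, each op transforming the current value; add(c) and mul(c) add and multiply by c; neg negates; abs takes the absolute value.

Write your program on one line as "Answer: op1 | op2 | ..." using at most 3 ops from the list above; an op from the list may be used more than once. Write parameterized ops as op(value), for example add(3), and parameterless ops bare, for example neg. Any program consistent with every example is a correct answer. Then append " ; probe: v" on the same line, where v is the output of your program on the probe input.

neg | add(5) | add(-8) ; probe: -48

Check, running the answer program on each example:
  -10 -> 10 -> 15 -> 7
  14 -> -14 -> -9 -> -17
  44 -> -44 -> -39 -> -47
  46 -> -46 -> -41 -> -49
  probe: 45 -> -45 -> -40 -> -48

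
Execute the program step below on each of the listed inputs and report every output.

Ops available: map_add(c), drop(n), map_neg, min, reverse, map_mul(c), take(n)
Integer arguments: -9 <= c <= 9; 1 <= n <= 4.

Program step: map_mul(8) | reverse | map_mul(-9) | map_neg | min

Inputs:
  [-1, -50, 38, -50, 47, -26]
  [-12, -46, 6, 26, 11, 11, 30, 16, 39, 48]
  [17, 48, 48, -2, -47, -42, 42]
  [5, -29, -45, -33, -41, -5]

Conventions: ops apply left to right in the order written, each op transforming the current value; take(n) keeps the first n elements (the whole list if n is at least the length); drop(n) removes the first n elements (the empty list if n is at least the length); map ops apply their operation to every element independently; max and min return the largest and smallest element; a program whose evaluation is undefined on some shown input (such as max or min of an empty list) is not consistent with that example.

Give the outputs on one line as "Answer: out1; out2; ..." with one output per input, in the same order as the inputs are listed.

-3600; -3312; -3384; -3240

Execution, op by op:
  [-1, -50, 38, -50, 47, -26] -> [-8, -400, 304, -400, 376, -208] -> [-208, 376, -400, 304, -400, -8] -> [1872, -3384, 3600, -2736, 3600, 72] -> [-1872, 3384, -3600, 2736, -3600, -72] -> -3600
  [-12, -46, 6, 26, 11, 11, 30, 16, 39, 48] -> [-96, -368, 48, 208, 88, 88, 240, 128, 312, 384] -> [384, 312, 128, 240, 88, 88, 208, 48, -368, -96] -> [-3456, -2808, -1152, -2160, -792, -792, -1872, -432, 3312, 864] -> [3456, 2808, 1152, 2160, 792, 792, 1872, 432, -3312, -864] -> -3312
  [17, 48, 48, -2, -47, -42, 42] -> [136, 384, 384, -16, -376, -336, 336] -> [336, -336, -376, -16, 384, 384, 136] -> [-3024, 3024, 3384, 144, -3456, -3456, -1224] -> [3024, -3024, -3384, -144, 3456, 3456, 1224] -> -3384
  [5, -29, -45, -33, -41, -5] -> [40, -232, -360, -264, -328, -40] -> [-40, -328, -264, -360, -232, 40] -> [360, 2952, 2376, 3240, 2088, -360] -> [-360, -2952, -2376, -3240, -2088, 360] -> -3240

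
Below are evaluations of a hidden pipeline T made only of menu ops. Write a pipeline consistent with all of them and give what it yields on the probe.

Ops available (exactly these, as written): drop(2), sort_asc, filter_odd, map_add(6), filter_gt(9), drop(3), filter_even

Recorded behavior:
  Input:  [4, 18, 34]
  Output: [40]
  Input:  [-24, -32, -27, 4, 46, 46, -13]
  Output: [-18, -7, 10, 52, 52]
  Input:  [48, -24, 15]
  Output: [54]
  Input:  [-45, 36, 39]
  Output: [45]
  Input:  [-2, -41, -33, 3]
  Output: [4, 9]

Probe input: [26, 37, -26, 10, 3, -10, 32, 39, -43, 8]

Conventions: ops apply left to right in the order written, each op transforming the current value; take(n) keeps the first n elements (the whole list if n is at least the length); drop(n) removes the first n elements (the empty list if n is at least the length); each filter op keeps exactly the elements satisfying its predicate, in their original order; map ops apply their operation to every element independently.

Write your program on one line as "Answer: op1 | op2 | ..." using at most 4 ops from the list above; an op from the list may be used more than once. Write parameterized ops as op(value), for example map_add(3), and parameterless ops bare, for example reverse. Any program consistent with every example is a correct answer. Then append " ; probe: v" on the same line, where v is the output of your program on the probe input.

sort_asc | map_add(6) | drop(2) ; probe: [-4, 9, 14, 16, 32, 38, 43, 45]

Check, running the answer program on each example:
  [4, 18, 34] -> [4, 18, 34] -> [10, 24, 40] -> [40]
  [-24, -32, -27, 4, 46, 46, -13] -> [-32, -27, -24, -13, 4, 46, 46] -> [-26, -21, -18, -7, 10, 52, 52] -> [-18, -7, 10, 52, 52]
  [48, -24, 15] -> [-24, 15, 48] -> [-18, 21, 54] -> [54]
  [-45, 36, 39] -> [-45, 36, 39] -> [-39, 42, 45] -> [45]
  [-2, -41, -33, 3] -> [-41, -33, -2, 3] -> [-35, -27, 4, 9] -> [4, 9]
  probe: [26, 37, -26, 10, 3, -10, 32, 39, -43, 8] -> [-43, -26, -10, 3, 8, 10, 26, 32, 37, 39] -> [-37, -20, -4, 9, 14, 16, 32, 38, 43, 45] -> [-4, 9, 14, 16, 32, 38, 43, 45]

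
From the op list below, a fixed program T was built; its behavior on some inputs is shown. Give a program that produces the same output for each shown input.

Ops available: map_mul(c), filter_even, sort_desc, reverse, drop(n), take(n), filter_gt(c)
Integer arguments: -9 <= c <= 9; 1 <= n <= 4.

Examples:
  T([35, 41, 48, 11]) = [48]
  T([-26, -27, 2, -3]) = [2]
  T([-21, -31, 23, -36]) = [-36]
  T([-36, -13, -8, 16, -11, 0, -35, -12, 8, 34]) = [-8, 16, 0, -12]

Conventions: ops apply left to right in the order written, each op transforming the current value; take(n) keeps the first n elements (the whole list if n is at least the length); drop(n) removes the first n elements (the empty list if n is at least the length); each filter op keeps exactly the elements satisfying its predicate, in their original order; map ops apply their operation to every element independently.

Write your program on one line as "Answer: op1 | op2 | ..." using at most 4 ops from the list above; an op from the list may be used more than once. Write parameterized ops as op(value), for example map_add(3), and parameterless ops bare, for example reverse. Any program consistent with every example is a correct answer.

drop(1) | filter_even | take(4)

Check, running the answer program on each example:
  [35, 41, 48, 11] -> [41, 48, 11] -> [48] -> [48]
  [-26, -27, 2, -3] -> [-27, 2, -3] -> [2] -> [2]
  [-21, -31, 23, -36] -> [-31, 23, -36] -> [-36] -> [-36]
  [-36, -13, -8, 16, -11, 0, -35, -12, 8, 34] -> [-13, -8, 16, -11, 0, -35, -12, 8, 34] -> [-8, 16, 0, -12, 8, 34] -> [-8, 16, 0, -12]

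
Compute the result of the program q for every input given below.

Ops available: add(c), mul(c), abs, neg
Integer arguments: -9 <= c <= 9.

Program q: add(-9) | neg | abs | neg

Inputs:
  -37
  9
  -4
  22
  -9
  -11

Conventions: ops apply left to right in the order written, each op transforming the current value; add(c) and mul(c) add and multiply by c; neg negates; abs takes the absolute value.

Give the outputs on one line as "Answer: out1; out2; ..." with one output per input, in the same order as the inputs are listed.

-46; 0; -13; -13; -18; -20

Execution, op by op:
  -37 -> -46 -> 46 -> 46 -> -46
  9 -> 0 -> 0 -> 0 -> 0
  -4 -> -13 -> 13 -> 13 -> -13
  22 -> 13 -> -13 -> 13 -> -13
  -9 -> -18 -> 18 -> 18 -> -18
  -11 -> -20 -> 20 -> 20 -> -20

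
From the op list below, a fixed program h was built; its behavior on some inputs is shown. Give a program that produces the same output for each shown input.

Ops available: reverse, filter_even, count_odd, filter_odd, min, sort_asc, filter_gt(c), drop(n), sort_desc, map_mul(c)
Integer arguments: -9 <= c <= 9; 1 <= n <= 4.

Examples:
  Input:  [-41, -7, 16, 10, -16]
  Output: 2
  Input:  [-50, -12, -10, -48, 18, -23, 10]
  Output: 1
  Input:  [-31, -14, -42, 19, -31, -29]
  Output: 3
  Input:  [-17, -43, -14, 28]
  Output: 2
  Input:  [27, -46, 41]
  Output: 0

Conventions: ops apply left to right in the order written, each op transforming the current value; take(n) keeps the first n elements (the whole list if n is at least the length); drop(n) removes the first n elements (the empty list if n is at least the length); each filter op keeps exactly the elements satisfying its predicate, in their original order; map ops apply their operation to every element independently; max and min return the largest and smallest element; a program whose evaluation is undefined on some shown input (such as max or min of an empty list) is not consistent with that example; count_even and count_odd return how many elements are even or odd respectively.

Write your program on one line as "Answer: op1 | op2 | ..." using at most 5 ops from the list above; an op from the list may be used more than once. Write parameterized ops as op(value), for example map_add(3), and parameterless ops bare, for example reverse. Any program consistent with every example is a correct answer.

sort_desc | drop(2) | map_mul(-1) | count_odd

Check, running the answer program on each example:
  [-41, -7, 16, 10, -16] -> [16, 10, -7, -16, -41] -> [-7, -16, -41] -> [7, 16, 41] -> 2
  [-50, -12, -10, -48, 18, -23, 10] -> [18, 10, -10, -12, -23, -48, -50] -> [-10, -12, -23, -48, -50] -> [10, 12, 23, 48, 50] -> 1
  [-31, -14, -42, 19, -31, -29] -> [19, -14, -29, -31, -31, -42] -> [-29, -31, -31, -42] -> [29, 31, 31, 42] -> 3
  [-17, -43, -14, 28] -> [28, -14, -17, -43] -> [-17, -43] -> [17, 43] -> 2
  [27, -46, 41] -> [41, 27, -46] -> [-46] -> [46] -> 0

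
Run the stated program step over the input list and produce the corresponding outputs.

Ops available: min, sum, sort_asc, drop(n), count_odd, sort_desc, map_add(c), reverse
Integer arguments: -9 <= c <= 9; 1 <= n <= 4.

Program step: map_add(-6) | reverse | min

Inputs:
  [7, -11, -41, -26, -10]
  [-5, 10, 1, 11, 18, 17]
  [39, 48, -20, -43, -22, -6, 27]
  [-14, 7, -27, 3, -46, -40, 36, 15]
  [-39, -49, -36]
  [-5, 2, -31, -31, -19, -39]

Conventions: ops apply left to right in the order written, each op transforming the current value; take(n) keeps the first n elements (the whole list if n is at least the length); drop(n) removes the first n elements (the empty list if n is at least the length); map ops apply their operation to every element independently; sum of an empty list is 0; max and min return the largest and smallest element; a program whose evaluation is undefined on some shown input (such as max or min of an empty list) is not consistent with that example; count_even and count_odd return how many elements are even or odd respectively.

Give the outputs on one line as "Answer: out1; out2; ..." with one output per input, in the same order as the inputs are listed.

Execution, op by op:
  [7, -11, -41, -26, -10] -> [1, -17, -47, -32, -16] -> [-16, -32, -47, -17, 1] -> -47
  [-5, 10, 1, 11, 18, 17] -> [-11, 4, -5, 5, 12, 11] -> [11, 12, 5, -5, 4, -11] -> -11
  [39, 48, -20, -43, -22, -6, 27] -> [33, 42, -26, -49, -28, -12, 21] -> [21, -12, -28, -49, -26, 42, 33] -> -49
  [-14, 7, -27, 3, -46, -40, 36, 15] -> [-20, 1, -33, -3, -52, -46, 30, 9] -> [9, 30, -46, -52, -3, -33, 1, -20] -> -52
  [-39, -49, -36] -> [-45, -55, -42] -> [-42, -55, -45] -> -55
  [-5, 2, -31, -31, -19, -39] -> [-11, -4, -37, -37, -25, -45] -> [-45, -25, -37, -37, -4, -11] -> -45

-47; -11; -49; -52; -55; -45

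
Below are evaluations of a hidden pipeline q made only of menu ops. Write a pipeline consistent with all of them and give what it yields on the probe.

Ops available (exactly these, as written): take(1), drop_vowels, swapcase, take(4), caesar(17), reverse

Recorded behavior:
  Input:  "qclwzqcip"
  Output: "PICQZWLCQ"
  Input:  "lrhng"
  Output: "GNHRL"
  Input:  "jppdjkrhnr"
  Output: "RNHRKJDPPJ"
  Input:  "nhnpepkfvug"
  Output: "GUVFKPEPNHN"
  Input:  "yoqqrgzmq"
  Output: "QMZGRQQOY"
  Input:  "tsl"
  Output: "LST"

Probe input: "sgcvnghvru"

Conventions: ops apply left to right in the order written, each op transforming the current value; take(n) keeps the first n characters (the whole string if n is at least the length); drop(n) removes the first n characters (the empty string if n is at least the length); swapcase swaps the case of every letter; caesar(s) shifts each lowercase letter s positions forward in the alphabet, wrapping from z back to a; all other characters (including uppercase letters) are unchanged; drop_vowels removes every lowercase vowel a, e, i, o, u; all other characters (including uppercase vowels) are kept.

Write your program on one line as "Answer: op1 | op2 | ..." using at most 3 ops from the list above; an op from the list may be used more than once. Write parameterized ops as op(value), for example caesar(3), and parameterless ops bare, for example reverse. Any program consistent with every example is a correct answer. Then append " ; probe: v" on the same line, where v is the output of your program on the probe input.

reverse | swapcase ; probe: "URVHGNVCGS"

Check, running the answer program on each example:
  "qclwzqcip" -> "picqzwlcq" -> "PICQZWLCQ"
  "lrhng" -> "gnhrl" -> "GNHRL"
  "jppdjkrhnr" -> "rnhrkjdppj" -> "RNHRKJDPPJ"
  "nhnpepkfvug" -> "guvfkpepnhn" -> "GUVFKPEPNHN"
  "yoqqrgzmq" -> "qmzgrqqoy" -> "QMZGRQQOY"
  "tsl" -> "lst" -> "LST"
  probe: "sgcvnghvru" -> "urvhgnvcgs" -> "URVHGNVCGS"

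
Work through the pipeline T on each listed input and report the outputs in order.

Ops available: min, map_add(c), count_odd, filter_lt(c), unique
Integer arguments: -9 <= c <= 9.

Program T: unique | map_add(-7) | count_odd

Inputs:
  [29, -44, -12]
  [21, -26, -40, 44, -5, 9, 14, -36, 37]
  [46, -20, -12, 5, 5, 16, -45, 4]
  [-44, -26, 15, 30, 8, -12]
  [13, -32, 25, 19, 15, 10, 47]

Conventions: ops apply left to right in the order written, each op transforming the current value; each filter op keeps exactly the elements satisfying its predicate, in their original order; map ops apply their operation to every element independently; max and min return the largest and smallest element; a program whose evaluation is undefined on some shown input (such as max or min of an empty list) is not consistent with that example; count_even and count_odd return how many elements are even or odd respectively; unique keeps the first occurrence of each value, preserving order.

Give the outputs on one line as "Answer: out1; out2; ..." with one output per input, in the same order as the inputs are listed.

Execution, op by op:
  [29, -44, -12] -> [29, -44, -12] -> [22, -51, -19] -> 2
  [21, -26, -40, 44, -5, 9, 14, -36, 37] -> [21, -26, -40, 44, -5, 9, 14, -36, 37] -> [14, -33, -47, 37, -12, 2, 7, -43, 30] -> 5
  [46, -20, -12, 5, 5, 16, -45, 4] -> [46, -20, -12, 5, 16, -45, 4] -> [39, -27, -19, -2, 9, -52, -3] -> 5
  [-44, -26, 15, 30, 8, -12] -> [-44, -26, 15, 30, 8, -12] -> [-51, -33, 8, 23, 1, -19] -> 5
  [13, -32, 25, 19, 15, 10, 47] -> [13, -32, 25, 19, 15, 10, 47] -> [6, -39, 18, 12, 8, 3, 40] -> 2

2; 5; 5; 5; 2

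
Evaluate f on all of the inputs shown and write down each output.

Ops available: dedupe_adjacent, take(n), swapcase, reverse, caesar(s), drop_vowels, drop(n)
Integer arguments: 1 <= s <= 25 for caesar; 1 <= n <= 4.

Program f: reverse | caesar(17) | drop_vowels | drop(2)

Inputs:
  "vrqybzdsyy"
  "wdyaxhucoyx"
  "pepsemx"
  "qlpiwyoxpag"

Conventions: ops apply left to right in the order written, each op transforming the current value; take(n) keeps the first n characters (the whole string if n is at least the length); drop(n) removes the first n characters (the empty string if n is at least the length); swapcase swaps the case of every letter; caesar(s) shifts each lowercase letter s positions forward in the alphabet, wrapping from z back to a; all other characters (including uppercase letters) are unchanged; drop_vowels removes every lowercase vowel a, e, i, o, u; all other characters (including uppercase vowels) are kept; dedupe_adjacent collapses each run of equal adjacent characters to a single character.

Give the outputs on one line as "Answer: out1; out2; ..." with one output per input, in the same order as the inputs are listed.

"jqsphm"; "tlyrpn"; "jgvg"; "gfpnzgch"

Execution, op by op:
  "vrqybzdsyy" -> "yysdzbyqrv" -> "ppjuqsphim" -> "ppjqsphm" -> "jqsphm"
  "wdyaxhucoyx" -> "xyocuhxaydw" -> "opftlyorpun" -> "pftlyrpn" -> "tlyrpn"
  "pepsemx" -> "xmespep" -> "odvjgvg" -> "dvjgvg" -> "jgvg"
  "qlpiwyoxpag" -> "gapxoywiplq" -> "xrgofpnzgch" -> "xrgfpnzgch" -> "gfpnzgch"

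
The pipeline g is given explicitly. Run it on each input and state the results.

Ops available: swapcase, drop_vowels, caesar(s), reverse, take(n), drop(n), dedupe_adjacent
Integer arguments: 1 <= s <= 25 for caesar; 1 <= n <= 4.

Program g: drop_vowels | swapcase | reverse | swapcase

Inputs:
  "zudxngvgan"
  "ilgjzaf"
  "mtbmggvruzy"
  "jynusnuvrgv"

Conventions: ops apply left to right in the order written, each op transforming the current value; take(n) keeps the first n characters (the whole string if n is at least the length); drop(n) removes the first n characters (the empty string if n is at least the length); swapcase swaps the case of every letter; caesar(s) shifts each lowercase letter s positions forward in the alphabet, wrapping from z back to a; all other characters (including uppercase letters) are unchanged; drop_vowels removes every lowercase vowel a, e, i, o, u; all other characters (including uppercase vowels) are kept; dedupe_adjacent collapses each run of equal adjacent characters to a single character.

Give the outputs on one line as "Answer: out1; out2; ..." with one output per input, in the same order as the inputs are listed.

"ngvgnxdz"; "fzjgl"; "yzrvggmbtm"; "vgrvnsnyj"

Execution, op by op:
  "zudxngvgan" -> "zdxngvgn" -> "ZDXNGVGN" -> "NGVGNXDZ" -> "ngvgnxdz"
  "ilgjzaf" -> "lgjzf" -> "LGJZF" -> "FZJGL" -> "fzjgl"
  "mtbmggvruzy" -> "mtbmggvrzy" -> "MTBMGGVRZY" -> "YZRVGGMBTM" -> "yzrvggmbtm"
  "jynusnuvrgv" -> "jynsnvrgv" -> "JYNSNVRGV" -> "VGRVNSNYJ" -> "vgrvnsnyj"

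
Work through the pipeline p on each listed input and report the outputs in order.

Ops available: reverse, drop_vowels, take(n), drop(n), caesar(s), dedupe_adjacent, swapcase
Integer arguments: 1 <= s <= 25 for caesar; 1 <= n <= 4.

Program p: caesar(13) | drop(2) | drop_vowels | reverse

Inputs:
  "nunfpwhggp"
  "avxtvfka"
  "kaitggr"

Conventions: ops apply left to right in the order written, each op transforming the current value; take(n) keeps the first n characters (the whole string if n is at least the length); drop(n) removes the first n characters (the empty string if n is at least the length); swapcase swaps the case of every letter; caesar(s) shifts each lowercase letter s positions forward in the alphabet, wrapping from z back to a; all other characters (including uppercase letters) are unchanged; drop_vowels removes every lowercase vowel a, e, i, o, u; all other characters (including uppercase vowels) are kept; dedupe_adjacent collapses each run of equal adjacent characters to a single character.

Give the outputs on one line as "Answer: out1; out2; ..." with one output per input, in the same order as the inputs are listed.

"cttjcs"; "nxsgk"; "ttgv"

Execution, op by op:
  "nunfpwhggp" -> "ahascjuttc" -> "ascjuttc" -> "scjttc" -> "cttjcs"
  "avxtvfka" -> "nikgisxn" -> "kgisxn" -> "kgsxn" -> "nxsgk"
  "kaitggr" -> "xnvgtte" -> "vgtte" -> "vgtt" -> "ttgv"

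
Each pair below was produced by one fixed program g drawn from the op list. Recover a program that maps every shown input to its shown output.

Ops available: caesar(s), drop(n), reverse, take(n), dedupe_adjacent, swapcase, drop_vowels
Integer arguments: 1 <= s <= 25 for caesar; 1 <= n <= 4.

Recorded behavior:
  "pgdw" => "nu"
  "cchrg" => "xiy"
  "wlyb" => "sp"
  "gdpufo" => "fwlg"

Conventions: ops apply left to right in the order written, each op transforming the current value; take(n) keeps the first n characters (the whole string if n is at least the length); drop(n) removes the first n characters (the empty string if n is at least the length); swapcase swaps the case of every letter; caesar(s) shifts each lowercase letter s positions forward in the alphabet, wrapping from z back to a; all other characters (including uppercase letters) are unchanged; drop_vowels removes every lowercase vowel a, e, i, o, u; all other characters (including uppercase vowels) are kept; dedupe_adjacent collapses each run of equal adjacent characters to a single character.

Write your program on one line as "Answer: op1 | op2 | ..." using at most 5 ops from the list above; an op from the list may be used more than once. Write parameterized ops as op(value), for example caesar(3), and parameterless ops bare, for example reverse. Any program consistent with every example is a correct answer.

swapcase | drop(2) | swapcase | reverse | caesar(17)

Check, running the answer program on each example:
  "pgdw" -> "PGDW" -> "DW" -> "dw" -> "wd" -> "nu"
  "cchrg" -> "CCHRG" -> "HRG" -> "hrg" -> "grh" -> "xiy"
  "wlyb" -> "WLYB" -> "YB" -> "yb" -> "by" -> "sp"
  "gdpufo" -> "GDPUFO" -> "PUFO" -> "pufo" -> "ofup" -> "fwlg"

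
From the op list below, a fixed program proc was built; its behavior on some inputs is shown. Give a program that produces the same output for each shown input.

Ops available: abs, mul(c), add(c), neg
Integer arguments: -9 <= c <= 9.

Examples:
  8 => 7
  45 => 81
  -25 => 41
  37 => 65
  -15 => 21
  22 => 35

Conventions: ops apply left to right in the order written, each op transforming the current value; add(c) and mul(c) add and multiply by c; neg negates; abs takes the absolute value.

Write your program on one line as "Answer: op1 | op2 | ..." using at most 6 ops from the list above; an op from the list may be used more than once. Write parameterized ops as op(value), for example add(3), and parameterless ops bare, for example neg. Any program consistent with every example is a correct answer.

abs | add(-9) | mul(-2) | neg | add(9)

Check, running the answer program on each example:
  8 -> 8 -> -1 -> 2 -> -2 -> 7
  45 -> 45 -> 36 -> -72 -> 72 -> 81
  -25 -> 25 -> 16 -> -32 -> 32 -> 41
  37 -> 37 -> 28 -> -56 -> 56 -> 65
  -15 -> 15 -> 6 -> -12 -> 12 -> 21
  22 -> 22 -> 13 -> -26 -> 26 -> 35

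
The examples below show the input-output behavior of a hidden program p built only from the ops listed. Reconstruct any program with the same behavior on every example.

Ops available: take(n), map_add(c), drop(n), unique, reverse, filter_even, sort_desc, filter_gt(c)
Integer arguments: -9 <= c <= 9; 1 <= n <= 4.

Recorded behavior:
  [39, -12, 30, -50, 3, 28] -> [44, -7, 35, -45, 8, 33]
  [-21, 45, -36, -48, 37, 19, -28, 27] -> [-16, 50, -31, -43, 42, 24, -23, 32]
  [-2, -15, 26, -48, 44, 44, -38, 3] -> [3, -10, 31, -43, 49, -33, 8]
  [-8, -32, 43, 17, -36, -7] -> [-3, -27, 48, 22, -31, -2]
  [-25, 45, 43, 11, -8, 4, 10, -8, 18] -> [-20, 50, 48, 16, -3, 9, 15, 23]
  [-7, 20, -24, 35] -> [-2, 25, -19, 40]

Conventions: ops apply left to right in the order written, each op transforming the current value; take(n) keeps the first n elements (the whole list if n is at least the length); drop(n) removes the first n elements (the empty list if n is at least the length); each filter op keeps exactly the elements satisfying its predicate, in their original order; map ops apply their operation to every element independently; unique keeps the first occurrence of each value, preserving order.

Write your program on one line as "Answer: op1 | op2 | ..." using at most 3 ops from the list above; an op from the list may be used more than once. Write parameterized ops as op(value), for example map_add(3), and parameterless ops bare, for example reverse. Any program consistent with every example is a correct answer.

unique | map_add(4) | map_add(1)

Check, running the answer program on each example:
  [39, -12, 30, -50, 3, 28] -> [39, -12, 30, -50, 3, 28] -> [43, -8, 34, -46, 7, 32] -> [44, -7, 35, -45, 8, 33]
  [-21, 45, -36, -48, 37, 19, -28, 27] -> [-21, 45, -36, -48, 37, 19, -28, 27] -> [-17, 49, -32, -44, 41, 23, -24, 31] -> [-16, 50, -31, -43, 42, 24, -23, 32]
  [-2, -15, 26, -48, 44, 44, -38, 3] -> [-2, -15, 26, -48, 44, -38, 3] -> [2, -11, 30, -44, 48, -34, 7] -> [3, -10, 31, -43, 49, -33, 8]
  [-8, -32, 43, 17, -36, -7] -> [-8, -32, 43, 17, -36, -7] -> [-4, -28, 47, 21, -32, -3] -> [-3, -27, 48, 22, -31, -2]
  [-25, 45, 43, 11, -8, 4, 10, -8, 18] -> [-25, 45, 43, 11, -8, 4, 10, 18] -> [-21, 49, 47, 15, -4, 8, 14, 22] -> [-20, 50, 48, 16, -3, 9, 15, 23]
  [-7, 20, -24, 35] -> [-7, 20, -24, 35] -> [-3, 24, -20, 39] -> [-2, 25, -19, 40]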